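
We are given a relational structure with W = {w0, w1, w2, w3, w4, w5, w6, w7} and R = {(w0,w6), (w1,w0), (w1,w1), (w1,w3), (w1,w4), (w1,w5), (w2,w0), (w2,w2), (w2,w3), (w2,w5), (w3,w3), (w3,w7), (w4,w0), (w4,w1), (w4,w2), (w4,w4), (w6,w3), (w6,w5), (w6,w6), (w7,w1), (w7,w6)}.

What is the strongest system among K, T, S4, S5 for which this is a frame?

Reflexive (axiom T): no — w0 is not related to itself.
Transitive (axiom 4): no — w0 R w6 and w6 R w3, but not w0 R w3.
Euclidean (axiom 5): no — w1 R w0 and w1 R w3, but not w0 R w3.
So F validates K; T would additionally require R to be reflexive. The strongest is K.

K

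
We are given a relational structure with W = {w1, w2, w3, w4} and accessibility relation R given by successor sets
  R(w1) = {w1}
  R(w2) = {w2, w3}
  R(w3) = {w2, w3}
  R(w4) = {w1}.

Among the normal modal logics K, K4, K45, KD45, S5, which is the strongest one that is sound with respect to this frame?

Transitive (axiom 4): yes — every two-step R-path is closed by a direct edge.
Euclidean (axiom 5): yes — any two successors of a common world are R-related.
Serial (axiom D): yes — every world has a successor (e.g. w1 R w1).
Reflexive (axiom T): no — w4 is not related to itself.
So F validates K, K4, K45, KD45; S5 would additionally require R to be reflexive. The strongest is KD45.

KD45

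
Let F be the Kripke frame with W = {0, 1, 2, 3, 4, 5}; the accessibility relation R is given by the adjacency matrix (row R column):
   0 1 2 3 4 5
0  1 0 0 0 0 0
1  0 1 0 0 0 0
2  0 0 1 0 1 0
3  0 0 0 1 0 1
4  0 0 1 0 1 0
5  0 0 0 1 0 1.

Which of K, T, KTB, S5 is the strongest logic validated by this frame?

S5

Reflexive (axiom T): yes — every world is R-related to itself.
Symmetric (axiom B): yes — every pair in R has its reverse in R.
Euclidean (axiom 5): yes — any two successors of a common world are R-related.
So F validates K, T, KTB, S5. The strongest is S5.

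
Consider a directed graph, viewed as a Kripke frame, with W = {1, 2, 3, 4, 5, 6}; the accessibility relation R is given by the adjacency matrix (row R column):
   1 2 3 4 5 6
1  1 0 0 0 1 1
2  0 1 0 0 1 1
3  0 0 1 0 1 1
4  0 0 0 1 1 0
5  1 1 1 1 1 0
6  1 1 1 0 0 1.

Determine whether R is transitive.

Transitive: no — 1 R 5 and 5 R 2, but not 1 R 2.

No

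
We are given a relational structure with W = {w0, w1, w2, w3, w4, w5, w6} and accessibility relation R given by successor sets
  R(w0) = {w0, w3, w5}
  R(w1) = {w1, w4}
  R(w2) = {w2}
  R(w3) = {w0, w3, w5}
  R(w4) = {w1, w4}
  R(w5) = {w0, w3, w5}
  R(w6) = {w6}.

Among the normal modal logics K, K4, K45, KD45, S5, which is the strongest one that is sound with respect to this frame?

Transitive (axiom 4): yes — every two-step R-path is closed by a direct edge.
Euclidean (axiom 5): yes — any two successors of a common world are R-related.
Serial (axiom D): yes — every world has a successor (e.g. w0 R w0).
Reflexive (axiom T): yes — every world is R-related to itself.
So F validates K, K4, K45, KD45, S5. The strongest is S5.

S5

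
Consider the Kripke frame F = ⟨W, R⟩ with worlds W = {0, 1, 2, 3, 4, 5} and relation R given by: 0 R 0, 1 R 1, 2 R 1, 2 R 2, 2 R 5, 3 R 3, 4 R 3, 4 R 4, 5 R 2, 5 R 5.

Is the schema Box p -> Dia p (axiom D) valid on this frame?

Yes

The schema D characterises exactly the serial frames.
Serial: yes — every world has a successor (e.g. 0 R 0).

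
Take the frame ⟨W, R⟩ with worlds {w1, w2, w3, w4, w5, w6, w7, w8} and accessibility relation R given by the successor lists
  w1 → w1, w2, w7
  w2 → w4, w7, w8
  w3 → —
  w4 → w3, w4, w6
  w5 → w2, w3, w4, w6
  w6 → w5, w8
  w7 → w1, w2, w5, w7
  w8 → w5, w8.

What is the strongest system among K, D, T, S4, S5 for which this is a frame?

Serial (axiom D): no — w3 has no R-successor.
Reflexive (axiom T): no — w2 is not related to itself.
Transitive (axiom 4): no — w1 R w2 and w2 R w4, but not w1 R w4.
Euclidean (axiom 5): no — w2 R w4 and w2 R w7, but not w4 R w7.
So F validates K; D would additionally require R to be serial. The strongest is K.

K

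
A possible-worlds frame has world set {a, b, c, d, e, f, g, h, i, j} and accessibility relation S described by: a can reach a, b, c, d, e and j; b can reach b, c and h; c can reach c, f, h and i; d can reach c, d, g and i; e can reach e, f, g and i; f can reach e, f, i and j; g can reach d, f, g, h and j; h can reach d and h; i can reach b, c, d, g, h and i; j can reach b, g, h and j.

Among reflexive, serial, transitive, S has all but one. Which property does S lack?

transitive

Reflexive: yes — every world is S-related to itself.
Serial: yes — every world has a successor (e.g. a S a).
Transitive: no — a S b and b S h, but not a S h.
Only transitive fails.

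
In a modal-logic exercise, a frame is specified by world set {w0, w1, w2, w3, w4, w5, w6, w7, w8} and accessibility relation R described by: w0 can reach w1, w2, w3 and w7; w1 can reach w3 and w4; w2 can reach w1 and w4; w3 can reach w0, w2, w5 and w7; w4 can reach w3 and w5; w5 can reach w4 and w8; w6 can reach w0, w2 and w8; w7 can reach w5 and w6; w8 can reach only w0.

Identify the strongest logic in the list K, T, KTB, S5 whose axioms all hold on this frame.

Reflexive (axiom T): no — w0 is not related to itself.
Symmetric (axiom B): no — w0 R w1 but not w1 R w0.
Euclidean (axiom 5): no — w0 R w1 and w0 R w2, but not w1 R w2.
So F validates K; T would additionally require R to be reflexive. The strongest is K.

K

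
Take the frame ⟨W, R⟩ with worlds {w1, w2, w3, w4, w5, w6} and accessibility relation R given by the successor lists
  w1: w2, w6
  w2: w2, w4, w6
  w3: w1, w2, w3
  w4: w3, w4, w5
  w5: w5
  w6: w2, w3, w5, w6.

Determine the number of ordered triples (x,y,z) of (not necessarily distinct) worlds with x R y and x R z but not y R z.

Enumerating: (w2,w4,w2), (w2,w4,w6), (w2,w6,w4), (w3,w1,w1), (w3,w1,w3), (w3,w2,w1), (w3,w2,w3), (w4,w3,w4), (w4,w3,w5), (w4,w5,w3), (w4,w5,w4), (w6,w2,w3), (w6,w2,w5), (w6,w3,w5), (w6,w3,w6), (w6,w5,w2), (w6,w5,w3), (w6,w5,w6).

18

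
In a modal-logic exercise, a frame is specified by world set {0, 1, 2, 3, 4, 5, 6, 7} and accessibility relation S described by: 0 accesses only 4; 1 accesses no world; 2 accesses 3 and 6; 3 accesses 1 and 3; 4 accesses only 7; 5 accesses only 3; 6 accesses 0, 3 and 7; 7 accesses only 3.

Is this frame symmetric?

No

Symmetric: no — 0 S 4 but not 4 S 0.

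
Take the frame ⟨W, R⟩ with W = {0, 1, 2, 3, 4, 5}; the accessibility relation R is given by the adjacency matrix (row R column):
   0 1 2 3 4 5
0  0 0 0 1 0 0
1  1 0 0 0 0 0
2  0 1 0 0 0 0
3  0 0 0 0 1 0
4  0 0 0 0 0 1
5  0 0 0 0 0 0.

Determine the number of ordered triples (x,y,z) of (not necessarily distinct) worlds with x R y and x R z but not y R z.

Enumerating: (0,3,3), (1,0,0), (2,1,1), (3,4,4), (4,5,5).

5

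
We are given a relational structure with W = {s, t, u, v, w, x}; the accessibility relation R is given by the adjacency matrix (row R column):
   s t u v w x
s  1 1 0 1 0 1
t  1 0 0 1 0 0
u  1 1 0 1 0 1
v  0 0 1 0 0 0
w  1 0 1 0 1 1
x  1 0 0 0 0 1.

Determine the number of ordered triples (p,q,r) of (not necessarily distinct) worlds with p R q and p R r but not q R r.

25

Enumerating: (s,t,t), (s,t,x), (s,v,s), (s,v,t), (s,v,v), (s,v,x), (s,x,t), (s,x,v), (t,v,s), (t,v,v), (u,t,t), (u,t,x), … and 13 more.
Total: 25.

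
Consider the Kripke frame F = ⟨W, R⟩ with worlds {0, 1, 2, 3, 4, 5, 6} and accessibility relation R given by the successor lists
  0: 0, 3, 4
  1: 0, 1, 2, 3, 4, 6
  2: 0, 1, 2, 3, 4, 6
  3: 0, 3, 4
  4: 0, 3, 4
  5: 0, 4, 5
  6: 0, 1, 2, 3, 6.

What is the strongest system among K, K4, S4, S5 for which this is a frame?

K

Transitive (axiom 4): no — 5 R 0 and 0 R 3, but not 5 R 3.
Reflexive (axiom T): yes — every world is R-related to itself.
Euclidean (axiom 5): no — 1 R 0 and 1 R 2, but not 0 R 2.
So F validates K; K4 would additionally require R to be transitive. The strongest is K.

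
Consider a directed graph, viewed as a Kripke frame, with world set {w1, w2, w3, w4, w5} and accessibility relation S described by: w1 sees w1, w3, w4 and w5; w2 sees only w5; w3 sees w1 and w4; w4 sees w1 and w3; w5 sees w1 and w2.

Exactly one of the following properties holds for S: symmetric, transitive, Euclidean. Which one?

symmetric

Symmetric: yes — every pair in S has its reverse in S.
Transitive: no — w1 S w5 and w5 S w2, but not w1 S w2.
Euclidean: no — w1 S w3 and w1 S w5, but not w3 S w5.
Only symmetric holds.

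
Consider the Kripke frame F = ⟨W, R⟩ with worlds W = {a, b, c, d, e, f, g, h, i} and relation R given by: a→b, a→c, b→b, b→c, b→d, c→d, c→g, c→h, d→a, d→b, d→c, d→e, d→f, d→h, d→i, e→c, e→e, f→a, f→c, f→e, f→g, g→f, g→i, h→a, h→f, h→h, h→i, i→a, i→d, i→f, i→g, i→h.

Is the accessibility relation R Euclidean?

No

Euclidean: no — a R c and a R b, but not c R b.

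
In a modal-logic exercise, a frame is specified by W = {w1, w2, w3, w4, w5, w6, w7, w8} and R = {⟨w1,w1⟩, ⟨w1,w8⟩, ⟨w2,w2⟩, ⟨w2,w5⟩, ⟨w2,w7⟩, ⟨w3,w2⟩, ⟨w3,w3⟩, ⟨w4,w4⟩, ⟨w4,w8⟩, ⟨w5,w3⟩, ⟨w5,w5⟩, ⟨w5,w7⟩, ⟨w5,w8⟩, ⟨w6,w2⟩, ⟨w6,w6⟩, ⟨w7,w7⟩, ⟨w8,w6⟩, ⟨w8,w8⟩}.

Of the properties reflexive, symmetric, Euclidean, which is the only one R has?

reflexive

Reflexive: yes — every world is R-related to itself.
Symmetric: no — w1 R w8 but not w8 R w1.
Euclidean: no — w2 R w7 and w2 R w5, but not w7 R w5.
Only reflexive holds.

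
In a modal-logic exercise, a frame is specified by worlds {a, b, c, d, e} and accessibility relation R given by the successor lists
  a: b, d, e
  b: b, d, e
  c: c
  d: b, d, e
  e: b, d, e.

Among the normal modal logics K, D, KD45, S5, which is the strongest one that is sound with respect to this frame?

Serial (axiom D): yes — every world has a successor (e.g. a R b).
Euclidean (axiom 5): yes — any two successors of a common world are R-related.
Transitive (axiom 4): yes — every two-step R-path is closed by a direct edge.
Reflexive (axiom T): no — a is not related to itself.
So F validates K, D, KD45; S5 would additionally require R to be reflexive. The strongest is KD45.

KD45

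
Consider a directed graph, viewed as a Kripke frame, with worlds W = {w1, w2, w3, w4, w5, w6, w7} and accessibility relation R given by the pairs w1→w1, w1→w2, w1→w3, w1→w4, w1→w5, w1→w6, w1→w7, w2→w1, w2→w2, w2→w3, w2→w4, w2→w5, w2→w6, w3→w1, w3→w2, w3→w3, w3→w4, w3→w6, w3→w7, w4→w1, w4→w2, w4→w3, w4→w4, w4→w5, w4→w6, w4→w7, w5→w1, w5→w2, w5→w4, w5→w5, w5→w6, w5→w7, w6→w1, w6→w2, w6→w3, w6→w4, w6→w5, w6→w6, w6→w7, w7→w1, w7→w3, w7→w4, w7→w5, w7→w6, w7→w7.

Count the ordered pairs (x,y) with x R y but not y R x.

0

R is symmetric; there are no such tuples.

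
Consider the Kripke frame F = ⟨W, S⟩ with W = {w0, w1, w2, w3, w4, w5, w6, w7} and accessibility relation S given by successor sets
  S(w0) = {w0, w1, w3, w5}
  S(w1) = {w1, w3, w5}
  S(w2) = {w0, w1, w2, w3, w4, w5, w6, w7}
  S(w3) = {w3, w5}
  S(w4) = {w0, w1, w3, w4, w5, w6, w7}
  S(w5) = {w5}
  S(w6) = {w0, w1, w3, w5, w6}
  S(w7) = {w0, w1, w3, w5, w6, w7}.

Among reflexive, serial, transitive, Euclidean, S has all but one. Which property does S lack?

Euclidean

Reflexive: yes — every world is S-related to itself.
Serial: yes — every world has a successor (e.g. w0 S w0).
Transitive: yes — every two-step S-path is closed by a direct edge.
Euclidean: no — w0 S w3 and w0 S w1, but not w3 S w1.
Only Euclidean fails.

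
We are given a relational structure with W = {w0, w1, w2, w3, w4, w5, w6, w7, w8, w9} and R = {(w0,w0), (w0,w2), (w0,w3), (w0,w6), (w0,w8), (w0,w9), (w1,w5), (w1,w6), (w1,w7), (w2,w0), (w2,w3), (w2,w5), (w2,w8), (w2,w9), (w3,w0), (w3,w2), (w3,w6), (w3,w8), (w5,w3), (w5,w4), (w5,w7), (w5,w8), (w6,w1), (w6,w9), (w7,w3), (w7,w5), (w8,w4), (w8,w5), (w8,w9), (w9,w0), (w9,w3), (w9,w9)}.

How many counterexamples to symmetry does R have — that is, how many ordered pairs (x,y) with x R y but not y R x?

Enumerating: (w0,w6), (w0,w8), (w1,w5), (w1,w7), (w2,w5), (w2,w8), (w2,w9), (w3,w6), (w3,w8), (w5,w3), (w5,w4), (w6,w9), (w7,w3), (w8,w4), (w8,w9), (w9,w3).

16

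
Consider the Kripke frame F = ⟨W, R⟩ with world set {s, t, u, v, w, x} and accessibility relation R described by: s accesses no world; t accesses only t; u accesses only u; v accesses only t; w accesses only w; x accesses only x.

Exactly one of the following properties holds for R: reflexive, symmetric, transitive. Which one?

Reflexive: no — s is not related to itself.
Symmetric: no — v R t but not t R v.
Transitive: yes — every two-step R-path is closed by a direct edge.
Only transitive holds.

transitive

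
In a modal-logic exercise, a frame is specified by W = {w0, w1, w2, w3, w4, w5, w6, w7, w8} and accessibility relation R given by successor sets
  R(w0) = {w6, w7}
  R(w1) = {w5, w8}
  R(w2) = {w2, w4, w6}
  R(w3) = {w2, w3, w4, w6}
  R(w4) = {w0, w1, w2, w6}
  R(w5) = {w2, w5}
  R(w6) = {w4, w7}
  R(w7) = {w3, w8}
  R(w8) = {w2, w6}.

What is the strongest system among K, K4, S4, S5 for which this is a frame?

Transitive (axiom 4): no — w0 R w6 and w6 R w4, but not w0 R w4.
Reflexive (axiom T): no — w0 is not related to itself.
Euclidean (axiom 5): no — w0 R w7 and w0 R w6, but not w7 R w6.
So F validates K; K4 would additionally require R to be transitive. The strongest is K.

K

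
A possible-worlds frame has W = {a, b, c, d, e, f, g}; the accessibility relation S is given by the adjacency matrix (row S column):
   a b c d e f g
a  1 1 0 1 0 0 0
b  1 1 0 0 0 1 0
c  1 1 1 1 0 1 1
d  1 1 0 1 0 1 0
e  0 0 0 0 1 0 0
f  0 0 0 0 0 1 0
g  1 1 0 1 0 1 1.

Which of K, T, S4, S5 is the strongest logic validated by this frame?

Reflexive (axiom T): yes — every world is S-related to itself.
Transitive (axiom 4): no — a S b and b S f, but not a S f.
Euclidean (axiom 5): no — a S b and a S d, but not b S d.
So F validates K, T; S4 would additionally require S to be transitive. The strongest is T.

T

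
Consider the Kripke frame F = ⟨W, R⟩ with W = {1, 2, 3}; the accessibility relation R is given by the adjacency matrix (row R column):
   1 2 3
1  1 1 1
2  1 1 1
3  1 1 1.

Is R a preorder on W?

Reflexive: yes — every world is R-related to itself.
Transitive: yes — every two-step R-path is closed by a direct edge.
So R is a preorder.

Yes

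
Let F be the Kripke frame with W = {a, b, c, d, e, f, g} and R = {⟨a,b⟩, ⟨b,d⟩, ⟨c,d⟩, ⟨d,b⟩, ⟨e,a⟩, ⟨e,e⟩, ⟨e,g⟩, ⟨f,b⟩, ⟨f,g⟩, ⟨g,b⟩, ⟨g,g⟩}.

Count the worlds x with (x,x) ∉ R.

5

Enumerating: a, b, c, d, f.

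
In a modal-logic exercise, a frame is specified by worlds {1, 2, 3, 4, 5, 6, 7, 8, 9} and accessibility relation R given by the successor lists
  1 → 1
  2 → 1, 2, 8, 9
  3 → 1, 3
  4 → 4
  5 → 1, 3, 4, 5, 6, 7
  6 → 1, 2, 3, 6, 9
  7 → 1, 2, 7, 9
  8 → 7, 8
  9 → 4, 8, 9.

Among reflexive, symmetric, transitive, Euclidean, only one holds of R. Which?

reflexive

Reflexive: yes — every world is R-related to itself.
Symmetric: no — 2 R 1 but not 1 R 2.
Transitive: no — 2 R 8 and 8 R 7, but not 2 R 7.
Euclidean: no — 2 R 1 and 2 R 8, but not 1 R 8.
Only reflexive holds.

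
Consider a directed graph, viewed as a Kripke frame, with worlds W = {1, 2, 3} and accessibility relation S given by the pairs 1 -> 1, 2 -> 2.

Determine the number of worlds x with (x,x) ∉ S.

1

Enumerating: 3.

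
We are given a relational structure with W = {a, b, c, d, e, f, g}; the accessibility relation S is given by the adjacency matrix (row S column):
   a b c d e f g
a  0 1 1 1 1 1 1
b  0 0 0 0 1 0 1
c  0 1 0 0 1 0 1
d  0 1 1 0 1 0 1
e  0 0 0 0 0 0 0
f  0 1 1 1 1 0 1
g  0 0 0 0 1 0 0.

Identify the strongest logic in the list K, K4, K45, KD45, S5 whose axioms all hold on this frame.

K4

Transitive (axiom 4): yes — every two-step S-path is closed by a direct edge.
Euclidean (axiom 5): no — a S b and a S c, but not b S c.
Serial (axiom D): no — e has no S-successor.
Reflexive (axiom T): no — a is not related to itself.
So F validates K, K4; K45 would additionally require S to be Euclidean. The strongest is K4.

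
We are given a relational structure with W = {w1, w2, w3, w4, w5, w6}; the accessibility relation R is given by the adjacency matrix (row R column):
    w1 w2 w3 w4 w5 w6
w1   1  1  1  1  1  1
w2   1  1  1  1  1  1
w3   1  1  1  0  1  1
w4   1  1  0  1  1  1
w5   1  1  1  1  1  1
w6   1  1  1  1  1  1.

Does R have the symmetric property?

Yes

Symmetric: yes — every pair in R has its reverse in R.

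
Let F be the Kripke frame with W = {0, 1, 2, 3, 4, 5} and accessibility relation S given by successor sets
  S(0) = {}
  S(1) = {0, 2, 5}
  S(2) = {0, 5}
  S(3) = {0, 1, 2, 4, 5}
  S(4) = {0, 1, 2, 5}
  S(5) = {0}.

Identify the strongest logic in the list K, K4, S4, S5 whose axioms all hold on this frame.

Transitive (axiom 4): yes — every two-step S-path is closed by a direct edge.
Reflexive (axiom T): no — 0 is not related to itself.
Euclidean (axiom 5): no — 1 S 0 and 1 S 2, but not 0 S 2.
So F validates K, K4; S4 would additionally require S to be reflexive. The strongest is K4.

K4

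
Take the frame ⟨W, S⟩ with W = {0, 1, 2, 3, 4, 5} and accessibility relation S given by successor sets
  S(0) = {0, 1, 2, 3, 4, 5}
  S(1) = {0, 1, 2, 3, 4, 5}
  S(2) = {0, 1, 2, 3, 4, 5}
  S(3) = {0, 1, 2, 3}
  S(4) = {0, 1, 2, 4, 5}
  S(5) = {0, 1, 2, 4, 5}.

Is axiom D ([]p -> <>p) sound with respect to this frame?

Yes

By correspondence theory, D is valid on a frame iff S is serial.
Serial: yes — every world has a successor (e.g. 0 S 0).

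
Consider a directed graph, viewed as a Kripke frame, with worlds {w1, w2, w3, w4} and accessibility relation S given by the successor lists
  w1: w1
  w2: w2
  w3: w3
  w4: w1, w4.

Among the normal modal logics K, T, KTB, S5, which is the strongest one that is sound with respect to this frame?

T

Reflexive (axiom T): yes — every world is S-related to itself.
Symmetric (axiom B): no — w4 S w1 but not w1 S w4.
Euclidean (axiom 5): no — w4 S w1 and w4 S w4, but not w1 S w4.
So F validates K, T; KTB would additionally require S to be symmetric. The strongest is T.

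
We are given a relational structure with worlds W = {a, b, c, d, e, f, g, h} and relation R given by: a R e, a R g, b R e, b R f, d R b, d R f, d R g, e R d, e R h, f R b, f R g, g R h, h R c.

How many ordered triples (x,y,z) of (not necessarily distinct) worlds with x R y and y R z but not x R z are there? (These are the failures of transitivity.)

Enumerating: (a,e,d), (a,e,h), (a,g,h), (b,e,d), (b,e,h), (b,f,b), (b,f,g), (d,b,e), (d,g,h), (e,d,b), (e,d,f), (e,d,g), (e,h,c), (f,b,e), (f,b,f), (f,g,h), (g,h,c).

17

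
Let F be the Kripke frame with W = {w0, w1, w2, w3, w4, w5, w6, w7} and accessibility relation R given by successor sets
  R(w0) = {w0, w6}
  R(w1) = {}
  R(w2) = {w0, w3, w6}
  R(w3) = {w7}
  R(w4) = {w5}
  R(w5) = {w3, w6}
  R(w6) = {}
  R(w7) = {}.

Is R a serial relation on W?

Serial: no — w1 has no R-successor.

No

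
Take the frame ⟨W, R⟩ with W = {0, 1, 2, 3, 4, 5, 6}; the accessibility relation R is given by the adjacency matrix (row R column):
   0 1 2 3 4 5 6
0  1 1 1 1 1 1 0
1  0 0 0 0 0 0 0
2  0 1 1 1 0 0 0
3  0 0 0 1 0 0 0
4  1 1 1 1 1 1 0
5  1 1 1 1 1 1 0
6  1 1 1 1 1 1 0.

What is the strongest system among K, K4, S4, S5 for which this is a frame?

Transitive (axiom 4): yes — every two-step R-path is closed by a direct edge.
Reflexive (axiom T): no — 1 is not related to itself.
Euclidean (axiom 5): no — 0 R 1 and 0 R 2, but not 1 R 2.
So F validates K, K4; S4 would additionally require R to be reflexive. The strongest is K4.

K4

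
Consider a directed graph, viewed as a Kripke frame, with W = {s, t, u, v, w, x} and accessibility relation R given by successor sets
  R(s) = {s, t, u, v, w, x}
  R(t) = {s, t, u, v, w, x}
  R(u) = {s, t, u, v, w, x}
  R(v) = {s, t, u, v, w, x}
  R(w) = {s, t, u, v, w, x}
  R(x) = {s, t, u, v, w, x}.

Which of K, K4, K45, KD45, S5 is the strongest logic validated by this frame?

Transitive (axiom 4): yes — every two-step R-path is closed by a direct edge.
Euclidean (axiom 5): yes — any two successors of a common world are R-related.
Serial (axiom D): yes — every world has a successor (e.g. s R s).
Reflexive (axiom T): yes — every world is R-related to itself.
So F validates K, K4, K45, KD45, S5. The strongest is S5.

S5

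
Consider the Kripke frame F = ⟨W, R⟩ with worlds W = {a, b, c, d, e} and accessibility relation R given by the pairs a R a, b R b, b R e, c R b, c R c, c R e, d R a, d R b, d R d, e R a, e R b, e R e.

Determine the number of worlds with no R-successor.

0

R is serial; there are no such worlds.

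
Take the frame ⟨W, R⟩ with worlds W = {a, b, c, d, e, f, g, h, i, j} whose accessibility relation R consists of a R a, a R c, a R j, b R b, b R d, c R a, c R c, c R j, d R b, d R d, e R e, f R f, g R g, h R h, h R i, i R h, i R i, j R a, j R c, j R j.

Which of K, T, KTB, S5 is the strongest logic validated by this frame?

Reflexive (axiom T): yes — every world is R-related to itself.
Symmetric (axiom B): yes — every pair in R has its reverse in R.
Euclidean (axiom 5): yes — any two successors of a common world are R-related.
So F validates K, T, KTB, S5. The strongest is S5.

S5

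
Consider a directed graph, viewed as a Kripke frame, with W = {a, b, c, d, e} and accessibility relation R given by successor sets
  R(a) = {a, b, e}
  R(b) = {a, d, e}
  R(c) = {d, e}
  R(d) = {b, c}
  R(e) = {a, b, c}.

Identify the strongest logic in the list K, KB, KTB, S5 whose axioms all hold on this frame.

KB

Symmetric (axiom B): yes — every pair in R has its reverse in R.
Reflexive (axiom T): no — b is not related to itself.
Euclidean (axiom 5): no — b R a and b R d, but not a R d.
So F validates K, KB; KTB would additionally require R to be reflexive. The strongest is KB.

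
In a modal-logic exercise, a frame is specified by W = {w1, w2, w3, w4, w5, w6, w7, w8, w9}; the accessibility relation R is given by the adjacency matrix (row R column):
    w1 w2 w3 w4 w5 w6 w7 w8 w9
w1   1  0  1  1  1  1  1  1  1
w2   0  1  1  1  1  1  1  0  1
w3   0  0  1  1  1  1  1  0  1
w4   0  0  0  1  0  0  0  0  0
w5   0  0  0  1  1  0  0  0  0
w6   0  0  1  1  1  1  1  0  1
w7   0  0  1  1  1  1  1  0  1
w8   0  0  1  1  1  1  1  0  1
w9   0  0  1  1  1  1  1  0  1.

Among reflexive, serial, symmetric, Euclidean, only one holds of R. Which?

Reflexive: no — w8 is not related to itself.
Serial: yes — every world has a successor (e.g. w1 R w1).
Symmetric: no — w1 R w3 but not w3 R w1.
Euclidean: no — w1 R w3 and w1 R w8, but not w3 R w8.
Only serial holds.

serial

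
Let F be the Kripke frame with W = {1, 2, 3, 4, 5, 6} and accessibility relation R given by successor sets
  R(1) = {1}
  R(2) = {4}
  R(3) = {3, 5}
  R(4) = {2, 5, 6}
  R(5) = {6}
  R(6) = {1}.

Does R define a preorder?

No

Reflexive: no — 2 is not related to itself.
Transitive: no — 2 R 4 and 4 R 5, but not 2 R 5.
So R is not a preorder.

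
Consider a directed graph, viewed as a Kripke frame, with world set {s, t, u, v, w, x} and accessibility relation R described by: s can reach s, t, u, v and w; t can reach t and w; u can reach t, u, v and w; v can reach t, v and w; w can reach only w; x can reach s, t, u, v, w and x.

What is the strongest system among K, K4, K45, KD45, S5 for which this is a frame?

Transitive (axiom 4): yes — every two-step R-path is closed by a direct edge.
Euclidean (axiom 5): no — s R t and s R u, but not t R u.
Serial (axiom D): yes — every world has a successor (e.g. s R s).
Reflexive (axiom T): yes — every world is R-related to itself.
So F validates K, K4; K45 would additionally require R to be Euclidean. The strongest is K4.

K4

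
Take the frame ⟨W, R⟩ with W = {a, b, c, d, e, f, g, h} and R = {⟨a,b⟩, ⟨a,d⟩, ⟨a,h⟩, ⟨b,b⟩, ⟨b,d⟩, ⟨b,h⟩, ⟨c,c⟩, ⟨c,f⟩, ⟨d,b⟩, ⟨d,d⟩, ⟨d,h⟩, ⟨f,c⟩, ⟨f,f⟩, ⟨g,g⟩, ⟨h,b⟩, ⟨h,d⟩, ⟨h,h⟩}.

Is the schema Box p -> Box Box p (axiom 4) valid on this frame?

By correspondence theory, 4 is valid on a frame iff R is transitive.
Transitive: yes — every two-step R-path is closed by a direct edge.

Yes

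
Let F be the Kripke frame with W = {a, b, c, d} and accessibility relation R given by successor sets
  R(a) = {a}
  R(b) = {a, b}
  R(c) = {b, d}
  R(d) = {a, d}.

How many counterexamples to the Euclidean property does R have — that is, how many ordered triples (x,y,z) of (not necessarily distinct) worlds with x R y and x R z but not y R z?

4

Enumerating: (b,a,b), (c,b,d), (c,d,b), (d,a,d).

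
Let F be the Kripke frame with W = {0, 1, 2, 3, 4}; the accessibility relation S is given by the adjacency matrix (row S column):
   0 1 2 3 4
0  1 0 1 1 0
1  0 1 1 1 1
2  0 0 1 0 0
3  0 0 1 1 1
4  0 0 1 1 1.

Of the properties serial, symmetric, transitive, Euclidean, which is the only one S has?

serial

Serial: yes — every world has a successor (e.g. 0 S 0).
Symmetric: no — 0 S 2 but not 2 S 0.
Transitive: no — 0 S 3 and 3 S 4, but not 0 S 4.
Euclidean: no — 0 S 2 and 0 S 3, but not 2 S 3.
Only serial holds.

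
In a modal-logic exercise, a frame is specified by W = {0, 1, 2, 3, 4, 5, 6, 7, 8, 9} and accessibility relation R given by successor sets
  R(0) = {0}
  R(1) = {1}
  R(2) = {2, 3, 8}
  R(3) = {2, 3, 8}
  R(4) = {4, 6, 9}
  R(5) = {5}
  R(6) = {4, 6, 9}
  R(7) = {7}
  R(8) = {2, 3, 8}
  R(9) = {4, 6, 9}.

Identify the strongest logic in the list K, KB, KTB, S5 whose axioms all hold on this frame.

S5

Symmetric (axiom B): yes — every pair in R has its reverse in R.
Reflexive (axiom T): yes — every world is R-related to itself.
Euclidean (axiom 5): yes — any two successors of a common world are R-related.
So F validates K, KB, KTB, S5. The strongest is S5.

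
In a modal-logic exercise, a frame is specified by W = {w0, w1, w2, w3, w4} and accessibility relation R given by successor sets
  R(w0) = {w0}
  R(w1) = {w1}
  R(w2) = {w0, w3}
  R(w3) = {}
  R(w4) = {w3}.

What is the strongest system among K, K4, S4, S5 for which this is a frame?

K4

Transitive (axiom 4): yes — every two-step R-path is closed by a direct edge.
Reflexive (axiom T): no — w2 is not related to itself.
Euclidean (axiom 5): no — w2 R w0 and w2 R w3, but not w0 R w3.
So F validates K, K4; S4 would additionally require R to be reflexive. The strongest is K4.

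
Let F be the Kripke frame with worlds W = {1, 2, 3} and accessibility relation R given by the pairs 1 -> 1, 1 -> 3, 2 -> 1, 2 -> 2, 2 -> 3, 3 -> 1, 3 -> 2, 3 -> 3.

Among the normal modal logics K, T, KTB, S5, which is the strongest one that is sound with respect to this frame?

T

Reflexive (axiom T): yes — every world is R-related to itself.
Symmetric (axiom B): no — 2 R 1 but not 1 R 2.
Euclidean (axiom 5): no — 3 R 1 and 3 R 2, but not 1 R 2.
So F validates K, T; KTB would additionally require R to be symmetric. The strongest is T.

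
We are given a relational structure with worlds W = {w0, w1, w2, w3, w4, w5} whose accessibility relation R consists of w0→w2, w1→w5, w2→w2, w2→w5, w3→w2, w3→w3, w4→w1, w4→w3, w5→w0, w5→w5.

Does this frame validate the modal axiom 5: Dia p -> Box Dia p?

No

Axiom 5 corresponds to the accessibility relation being Euclidean.
Euclidean: no — w4 R w1 and w4 R w3, but not w1 R w3.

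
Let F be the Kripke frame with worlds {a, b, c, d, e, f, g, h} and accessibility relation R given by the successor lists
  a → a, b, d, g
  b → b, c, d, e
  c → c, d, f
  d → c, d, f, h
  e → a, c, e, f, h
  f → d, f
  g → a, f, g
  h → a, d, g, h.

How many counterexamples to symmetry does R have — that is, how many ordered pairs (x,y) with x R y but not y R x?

Enumerating: (a,b), (a,d), (b,c), (b,d), (b,e), (c,f), (e,a), (e,c), (e,f), (e,h), (g,f), (h,a), (h,g).

13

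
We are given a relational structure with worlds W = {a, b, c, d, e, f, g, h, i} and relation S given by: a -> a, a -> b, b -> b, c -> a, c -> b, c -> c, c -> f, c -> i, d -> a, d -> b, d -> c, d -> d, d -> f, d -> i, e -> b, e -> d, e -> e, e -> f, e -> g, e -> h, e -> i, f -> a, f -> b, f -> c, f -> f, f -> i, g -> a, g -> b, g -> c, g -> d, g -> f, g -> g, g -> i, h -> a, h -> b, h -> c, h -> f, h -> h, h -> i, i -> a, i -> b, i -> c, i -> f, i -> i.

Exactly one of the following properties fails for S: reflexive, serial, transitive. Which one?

Reflexive: yes — every world is S-related to itself.
Serial: yes — every world has a successor (e.g. a S a).
Transitive: no — e S d and d S a, but not e S a.
Only transitive fails.

transitive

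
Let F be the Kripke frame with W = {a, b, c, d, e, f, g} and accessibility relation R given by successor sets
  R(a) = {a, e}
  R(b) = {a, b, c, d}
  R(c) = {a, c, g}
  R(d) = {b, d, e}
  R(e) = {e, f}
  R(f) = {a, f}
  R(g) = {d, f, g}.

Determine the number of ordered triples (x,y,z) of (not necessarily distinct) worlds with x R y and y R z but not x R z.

Enumerating: (a,e,f), (b,a,e), (b,c,g), (b,d,e), (c,a,e), (c,g,d), (c,g,f), (d,b,a), (d,b,c), (d,e,f), (e,f,a), (f,a,e), (g,d,b), (g,d,e), (g,f,a).

15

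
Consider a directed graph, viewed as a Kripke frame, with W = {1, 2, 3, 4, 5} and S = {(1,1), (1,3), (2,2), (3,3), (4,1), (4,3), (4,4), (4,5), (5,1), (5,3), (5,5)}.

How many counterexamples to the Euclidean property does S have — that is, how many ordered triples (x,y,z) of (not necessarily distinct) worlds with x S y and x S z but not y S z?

Enumerating: (1,3,1), (4,1,4), (4,1,5), (4,3,1), (4,3,4), (4,3,5), (4,5,4), (5,1,5), (5,3,1), (5,3,5).

10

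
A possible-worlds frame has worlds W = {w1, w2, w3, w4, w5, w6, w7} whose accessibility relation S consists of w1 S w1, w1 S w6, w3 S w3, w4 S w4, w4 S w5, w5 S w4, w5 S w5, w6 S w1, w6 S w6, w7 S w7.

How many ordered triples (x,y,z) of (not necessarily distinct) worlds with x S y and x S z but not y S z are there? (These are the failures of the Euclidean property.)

0

S is Euclidean; there are no such tuples.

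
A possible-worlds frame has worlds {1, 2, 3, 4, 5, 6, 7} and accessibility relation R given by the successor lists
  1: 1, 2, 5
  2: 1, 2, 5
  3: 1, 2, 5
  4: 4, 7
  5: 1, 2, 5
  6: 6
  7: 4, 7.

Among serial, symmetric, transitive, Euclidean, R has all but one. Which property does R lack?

symmetric

Serial: yes — every world has a successor (e.g. 1 R 1).
Symmetric: no — 3 R 1 but not 1 R 3.
Transitive: yes — every two-step R-path is closed by a direct edge.
Euclidean: yes — any two successors of a common world are R-related.
Only symmetric fails.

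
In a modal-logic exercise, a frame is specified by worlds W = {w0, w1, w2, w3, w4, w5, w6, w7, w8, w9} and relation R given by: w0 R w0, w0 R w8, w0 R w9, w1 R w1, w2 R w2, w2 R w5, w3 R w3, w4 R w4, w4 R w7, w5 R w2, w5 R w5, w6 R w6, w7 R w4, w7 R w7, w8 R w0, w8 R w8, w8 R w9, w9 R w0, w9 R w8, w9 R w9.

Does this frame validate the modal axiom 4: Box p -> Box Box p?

Yes

By correspondence theory, 4 is valid on a frame iff R is transitive.
Transitive: yes — every two-step R-path is closed by a direct edge.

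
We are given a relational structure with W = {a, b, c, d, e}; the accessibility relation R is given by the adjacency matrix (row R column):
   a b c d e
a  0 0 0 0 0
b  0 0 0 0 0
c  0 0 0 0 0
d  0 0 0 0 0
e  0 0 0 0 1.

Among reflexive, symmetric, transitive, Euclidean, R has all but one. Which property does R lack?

reflexive

Reflexive: no — a is not related to itself.
Symmetric: yes — every pair in R has its reverse in R.
Transitive: yes — every two-step R-path is closed by a direct edge.
Euclidean: yes — any two successors of a common world are R-related.
Only reflexive fails.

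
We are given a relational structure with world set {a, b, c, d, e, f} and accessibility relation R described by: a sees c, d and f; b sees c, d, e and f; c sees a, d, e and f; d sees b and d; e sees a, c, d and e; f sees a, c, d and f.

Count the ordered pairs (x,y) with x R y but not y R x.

Enumerating: (a,d), (b,c), (b,e), (b,f), (c,d), (e,a), (e,d), (f,d).

8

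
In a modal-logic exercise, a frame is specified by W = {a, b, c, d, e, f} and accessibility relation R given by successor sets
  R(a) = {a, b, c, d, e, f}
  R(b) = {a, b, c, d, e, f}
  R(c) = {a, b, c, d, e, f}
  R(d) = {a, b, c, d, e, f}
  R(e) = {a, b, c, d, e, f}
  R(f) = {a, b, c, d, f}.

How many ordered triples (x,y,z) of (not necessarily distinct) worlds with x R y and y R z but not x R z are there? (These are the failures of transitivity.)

4

Enumerating: (f,a,e), (f,b,e), (f,c,e), (f,d,e).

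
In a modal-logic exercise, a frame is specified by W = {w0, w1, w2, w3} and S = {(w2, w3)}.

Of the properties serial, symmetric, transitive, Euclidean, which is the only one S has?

Serial: no — w0 has no S-successor.
Symmetric: no — w2 S w3 but not w3 S w2.
Transitive: yes — every two-step S-path is closed by a direct edge.
Euclidean: no — w2 S w3 and w2 S w3, but not w3 S w3.
Only transitive holds.

transitive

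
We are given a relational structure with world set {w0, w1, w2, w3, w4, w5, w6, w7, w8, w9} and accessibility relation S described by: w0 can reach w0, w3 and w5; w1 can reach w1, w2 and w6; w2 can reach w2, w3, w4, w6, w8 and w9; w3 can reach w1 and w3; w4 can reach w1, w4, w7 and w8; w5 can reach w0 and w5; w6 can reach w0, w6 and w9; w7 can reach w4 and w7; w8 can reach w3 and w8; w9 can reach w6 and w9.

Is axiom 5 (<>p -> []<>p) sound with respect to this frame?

Axiom 5 corresponds to the accessibility relation being Euclidean.
Euclidean: no — w0 S w3 and w0 S w5, but not w3 S w5.

No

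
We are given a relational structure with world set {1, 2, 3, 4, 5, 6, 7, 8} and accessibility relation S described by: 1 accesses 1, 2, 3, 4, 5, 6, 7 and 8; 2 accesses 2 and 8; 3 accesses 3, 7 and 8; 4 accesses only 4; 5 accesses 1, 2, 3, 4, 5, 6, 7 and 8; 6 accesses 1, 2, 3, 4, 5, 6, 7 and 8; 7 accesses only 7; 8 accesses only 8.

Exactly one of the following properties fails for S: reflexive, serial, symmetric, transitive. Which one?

Reflexive: yes — every world is S-related to itself.
Serial: yes — every world has a successor (e.g. 1 S 1).
Symmetric: no — 1 S 2 but not 2 S 1.
Transitive: yes — every two-step S-path is closed by a direct edge.
Only symmetric fails.

symmetric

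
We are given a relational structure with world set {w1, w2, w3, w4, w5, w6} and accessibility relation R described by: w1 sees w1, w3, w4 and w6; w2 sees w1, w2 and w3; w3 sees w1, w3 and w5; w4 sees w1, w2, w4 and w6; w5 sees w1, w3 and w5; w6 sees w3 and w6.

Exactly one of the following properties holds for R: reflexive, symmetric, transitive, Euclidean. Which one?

reflexive

Reflexive: yes — every world is R-related to itself.
Symmetric: no — w1 R w6 but not w6 R w1.
Transitive: no — w1 R w3 and w3 R w5, but not w1 R w5.
Euclidean: no — w1 R w3 and w1 R w4, but not w3 R w4.
Only reflexive holds.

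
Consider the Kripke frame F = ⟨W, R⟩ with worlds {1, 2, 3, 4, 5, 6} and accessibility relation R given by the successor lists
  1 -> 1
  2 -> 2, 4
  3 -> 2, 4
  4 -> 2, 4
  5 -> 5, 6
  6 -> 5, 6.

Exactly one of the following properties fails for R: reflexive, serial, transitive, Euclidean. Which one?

reflexive

Reflexive: no — 3 is not related to itself.
Serial: yes — every world has a successor (e.g. 1 R 1).
Transitive: yes — every two-step R-path is closed by a direct edge.
Euclidean: yes — any two successors of a common world are R-related.
Only reflexive fails.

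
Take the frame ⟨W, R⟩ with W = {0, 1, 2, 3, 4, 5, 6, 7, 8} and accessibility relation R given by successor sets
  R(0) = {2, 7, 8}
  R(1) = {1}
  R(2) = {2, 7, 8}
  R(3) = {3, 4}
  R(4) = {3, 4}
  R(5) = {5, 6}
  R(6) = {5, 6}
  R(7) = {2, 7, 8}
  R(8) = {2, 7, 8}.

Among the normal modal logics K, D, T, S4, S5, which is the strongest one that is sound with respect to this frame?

D

Serial (axiom D): yes — every world has a successor (e.g. 0 R 2).
Reflexive (axiom T): no — 0 is not related to itself.
Transitive (axiom 4): yes — every two-step R-path is closed by a direct edge.
Euclidean (axiom 5): yes — any two successors of a common world are R-related.
So F validates K, D; T would additionally require R to be reflexive. The strongest is D.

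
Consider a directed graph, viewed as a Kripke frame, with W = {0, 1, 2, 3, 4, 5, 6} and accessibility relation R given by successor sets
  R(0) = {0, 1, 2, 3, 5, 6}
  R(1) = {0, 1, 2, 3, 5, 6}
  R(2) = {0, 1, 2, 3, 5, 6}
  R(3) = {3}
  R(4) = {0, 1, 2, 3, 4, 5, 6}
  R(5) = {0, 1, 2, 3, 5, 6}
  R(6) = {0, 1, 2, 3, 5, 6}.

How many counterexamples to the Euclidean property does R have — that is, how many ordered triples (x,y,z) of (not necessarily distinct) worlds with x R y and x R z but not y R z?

36

Enumerating: (0,3,0), (0,3,1), (0,3,2), (0,3,5), (0,3,6), (1,3,0), (1,3,1), (1,3,2), (1,3,5), (1,3,6), (2,3,0), (2,3,1), … and 24 more.
Total: 36.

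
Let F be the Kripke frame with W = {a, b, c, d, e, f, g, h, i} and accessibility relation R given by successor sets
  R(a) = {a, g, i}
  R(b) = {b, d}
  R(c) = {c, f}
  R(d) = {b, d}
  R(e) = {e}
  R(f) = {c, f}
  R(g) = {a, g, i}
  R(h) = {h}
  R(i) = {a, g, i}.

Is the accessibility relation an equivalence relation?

Reflexive: yes — every world is R-related to itself.
Symmetric: yes — every pair in R has its reverse in R.
Transitive: yes — every two-step R-path is closed by a direct edge.
So R is an equivalence relation.

Yes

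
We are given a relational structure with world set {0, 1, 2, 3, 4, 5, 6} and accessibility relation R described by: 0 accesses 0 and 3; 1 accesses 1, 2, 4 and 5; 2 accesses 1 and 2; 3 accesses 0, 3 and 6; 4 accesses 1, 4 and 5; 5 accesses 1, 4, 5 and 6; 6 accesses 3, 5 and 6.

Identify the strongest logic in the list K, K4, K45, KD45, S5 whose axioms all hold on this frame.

Transitive (axiom 4): no — 0 R 3 and 3 R 6, but not 0 R 6.
Euclidean (axiom 5): no — 1 R 2 and 1 R 4, but not 2 R 4.
Serial (axiom D): yes — every world has a successor (e.g. 0 R 0).
Reflexive (axiom T): yes — every world is R-related to itself.
So F validates K; K4 would additionally require R to be transitive. The strongest is K.

K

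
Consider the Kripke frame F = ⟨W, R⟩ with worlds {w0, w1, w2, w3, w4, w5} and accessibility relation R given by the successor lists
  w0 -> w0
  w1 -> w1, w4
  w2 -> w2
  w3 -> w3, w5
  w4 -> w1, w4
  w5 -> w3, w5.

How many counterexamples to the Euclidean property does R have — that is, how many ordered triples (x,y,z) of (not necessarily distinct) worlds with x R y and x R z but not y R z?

0

R is Euclidean; there are no such tuples.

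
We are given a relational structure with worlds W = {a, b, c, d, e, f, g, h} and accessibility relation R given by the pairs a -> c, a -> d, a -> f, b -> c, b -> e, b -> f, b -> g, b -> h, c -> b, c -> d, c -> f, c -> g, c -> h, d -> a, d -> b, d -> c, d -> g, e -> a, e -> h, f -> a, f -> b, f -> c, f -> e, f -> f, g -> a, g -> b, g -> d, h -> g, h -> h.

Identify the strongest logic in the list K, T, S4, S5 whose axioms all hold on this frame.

K

Reflexive (axiom T): no — a is not related to itself.
Transitive (axiom 4): no — a R c and c R b, but not a R b.
Euclidean (axiom 5): no — a R d and a R f, but not d R f.
So F validates K; T would additionally require R to be reflexive. The strongest is K.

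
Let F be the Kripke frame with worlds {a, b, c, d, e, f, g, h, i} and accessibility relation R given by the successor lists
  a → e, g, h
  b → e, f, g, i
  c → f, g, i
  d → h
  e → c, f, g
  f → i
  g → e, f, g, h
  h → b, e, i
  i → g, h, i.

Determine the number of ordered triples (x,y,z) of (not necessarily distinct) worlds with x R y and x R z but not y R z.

Enumerating: (a,e,e), (a,e,h), (a,h,g), (a,h,h), (b,e,e), (b,e,i), (b,f,e), (b,f,f), (b,f,g), (b,g,i), (b,i,e), (b,i,f), … and 28 more.
Total: 40.

40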